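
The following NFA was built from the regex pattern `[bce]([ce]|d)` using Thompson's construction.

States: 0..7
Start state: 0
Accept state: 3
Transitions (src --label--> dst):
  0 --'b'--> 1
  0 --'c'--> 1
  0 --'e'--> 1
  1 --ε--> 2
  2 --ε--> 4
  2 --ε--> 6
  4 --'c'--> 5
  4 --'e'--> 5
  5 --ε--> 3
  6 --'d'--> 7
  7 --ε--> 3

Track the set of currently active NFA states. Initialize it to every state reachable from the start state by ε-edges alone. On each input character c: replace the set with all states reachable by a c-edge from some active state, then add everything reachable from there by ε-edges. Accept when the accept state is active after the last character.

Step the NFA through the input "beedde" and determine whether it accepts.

Answer: REJECT

Derivation:
initial (ε-close {0}): {0}
'b' @ 1: {1,2,4,6}
'e' @ 2: {3,5}  [accepting]
'e' @ 3: {}  — state set empty
rest 'dde' ignored (set empty)
end set {} — state 3 not in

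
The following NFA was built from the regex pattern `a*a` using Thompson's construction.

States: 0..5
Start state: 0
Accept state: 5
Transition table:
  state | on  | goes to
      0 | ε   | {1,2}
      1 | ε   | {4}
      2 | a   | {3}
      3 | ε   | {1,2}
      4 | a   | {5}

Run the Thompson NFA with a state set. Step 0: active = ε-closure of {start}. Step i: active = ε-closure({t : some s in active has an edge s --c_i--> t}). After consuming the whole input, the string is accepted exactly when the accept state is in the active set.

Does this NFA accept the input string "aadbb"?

initial (ε-close {0}): {0,1,2,4}
'a' @ 1: {1,2,3,4,5}  [accepting]
'a' @ 2: {1,2,3,4,5}  [accepting]
'd' @ 3: {}  — no active states
rest 'bb' ignored (set empty)
final: {}; accept 5 not in set

Answer: REJECT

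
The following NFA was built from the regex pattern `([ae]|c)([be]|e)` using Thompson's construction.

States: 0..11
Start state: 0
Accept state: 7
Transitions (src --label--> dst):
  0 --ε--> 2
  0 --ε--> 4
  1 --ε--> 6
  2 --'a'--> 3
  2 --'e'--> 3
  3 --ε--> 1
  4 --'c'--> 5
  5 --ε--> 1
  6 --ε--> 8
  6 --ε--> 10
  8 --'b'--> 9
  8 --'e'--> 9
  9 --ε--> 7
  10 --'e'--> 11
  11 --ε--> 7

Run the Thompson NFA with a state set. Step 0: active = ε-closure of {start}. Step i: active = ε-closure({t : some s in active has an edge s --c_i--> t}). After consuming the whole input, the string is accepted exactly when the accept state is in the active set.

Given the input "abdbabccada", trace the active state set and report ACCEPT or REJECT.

S₀ = ε-closure({0}) = {0,2,4}
'a' @ 1: {1,3,6,8,10}
'b' @ 2: {7,9}  [accepting]
'd' @ 3: {}  — dead — no transitions
rest 'babccada' ignored (set empty)
final: {}; accept 7 not in set

Answer: REJECT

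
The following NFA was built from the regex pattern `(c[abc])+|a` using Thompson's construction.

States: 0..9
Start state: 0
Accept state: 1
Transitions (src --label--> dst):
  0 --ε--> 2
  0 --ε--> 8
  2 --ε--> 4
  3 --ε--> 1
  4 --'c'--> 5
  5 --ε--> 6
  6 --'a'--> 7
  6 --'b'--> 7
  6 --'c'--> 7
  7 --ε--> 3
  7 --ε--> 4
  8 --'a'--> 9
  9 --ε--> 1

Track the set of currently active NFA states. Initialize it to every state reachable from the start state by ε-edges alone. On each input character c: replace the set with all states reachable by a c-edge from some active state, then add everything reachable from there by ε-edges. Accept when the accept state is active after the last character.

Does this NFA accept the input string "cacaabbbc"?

Answer: REJECT

Steps:
S₀ = ε-closure({0}) = {0,2,4,8}
'c' @ 1: {5,6}
'a' @ 2: {1,3,4,7}  [accepting]
'c' @ 3: {5,6}
'a' @ 4: {1,3,4,7}  [accepting]
'a' @ 5: {}  — dead — no transitions
rest 'bbbc' ignored (set empty)
end set {} — state 1 not in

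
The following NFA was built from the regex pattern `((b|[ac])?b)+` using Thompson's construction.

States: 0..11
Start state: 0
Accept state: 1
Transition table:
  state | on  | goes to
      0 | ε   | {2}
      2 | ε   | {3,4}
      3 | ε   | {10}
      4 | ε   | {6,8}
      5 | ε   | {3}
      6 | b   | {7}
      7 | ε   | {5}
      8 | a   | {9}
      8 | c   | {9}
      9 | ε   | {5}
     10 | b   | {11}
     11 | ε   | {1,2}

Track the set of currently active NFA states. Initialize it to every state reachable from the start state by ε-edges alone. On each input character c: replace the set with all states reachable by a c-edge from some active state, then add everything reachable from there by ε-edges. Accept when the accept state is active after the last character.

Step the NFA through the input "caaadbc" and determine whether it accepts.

Answer: REJECT

Trace:
start: ε-closure({0}) = {0,2,3,4,6,8,10}
'c' @ 1: {3,5,9,10}
'a' @ 2: {}  — no active states
rest 'aadbc' ignored (set empty)
end set {} — state 1 not in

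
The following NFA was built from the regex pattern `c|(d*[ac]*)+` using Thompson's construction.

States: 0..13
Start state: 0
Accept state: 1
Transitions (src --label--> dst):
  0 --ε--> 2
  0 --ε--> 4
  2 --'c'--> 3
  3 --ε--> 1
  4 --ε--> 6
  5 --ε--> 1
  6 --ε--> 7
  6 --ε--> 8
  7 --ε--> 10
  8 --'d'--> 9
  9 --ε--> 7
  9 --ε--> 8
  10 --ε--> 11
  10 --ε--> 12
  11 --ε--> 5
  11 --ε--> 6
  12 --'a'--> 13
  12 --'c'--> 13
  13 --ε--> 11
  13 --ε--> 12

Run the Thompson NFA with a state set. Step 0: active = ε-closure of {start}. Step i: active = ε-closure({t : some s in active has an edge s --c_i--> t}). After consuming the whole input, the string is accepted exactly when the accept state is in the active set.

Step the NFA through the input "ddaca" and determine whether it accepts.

start: ε-closure({0}) = {0,1,2,4,5,6,7,8,10,11,12}
'd' @ 1: {1,5,6,7,8,9,10,11,12}  ✓accept
'd' @ 2: {1,5,6,7,8,9,10,11,12}  ✓accept
'a' @ 3: {1,5,6,7,8,10,11,12,13}  ✓accept
'c' @ 4: {1,5,6,7,8,10,11,12,13}  ✓accept
'a' @ 5: {1,5,6,7,8,10,11,12,13}  ✓accept
end set {1,5,6,7,8,10,11,12,13} — state 1 in

Answer: ACCEPT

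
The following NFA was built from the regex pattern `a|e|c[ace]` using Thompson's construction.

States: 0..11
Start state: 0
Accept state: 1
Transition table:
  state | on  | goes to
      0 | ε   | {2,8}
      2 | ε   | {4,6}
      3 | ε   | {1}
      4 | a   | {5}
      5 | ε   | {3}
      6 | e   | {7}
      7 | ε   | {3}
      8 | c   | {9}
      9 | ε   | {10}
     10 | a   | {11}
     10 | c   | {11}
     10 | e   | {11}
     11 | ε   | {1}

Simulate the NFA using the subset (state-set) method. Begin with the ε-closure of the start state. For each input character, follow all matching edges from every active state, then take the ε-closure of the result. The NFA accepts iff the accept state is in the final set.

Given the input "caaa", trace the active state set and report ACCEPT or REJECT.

Answer: REJECT

Steps:
S₀ = ε-closure({0}) = {0,2,4,6,8}
'c' @ 1: {9,10}
'a' @ 2: {1,11}  ✓accept
'a' @ 3: {}  — dead — no transitions
rest 'a' ignored (set empty)
after full input: {}  (accept=1 not in)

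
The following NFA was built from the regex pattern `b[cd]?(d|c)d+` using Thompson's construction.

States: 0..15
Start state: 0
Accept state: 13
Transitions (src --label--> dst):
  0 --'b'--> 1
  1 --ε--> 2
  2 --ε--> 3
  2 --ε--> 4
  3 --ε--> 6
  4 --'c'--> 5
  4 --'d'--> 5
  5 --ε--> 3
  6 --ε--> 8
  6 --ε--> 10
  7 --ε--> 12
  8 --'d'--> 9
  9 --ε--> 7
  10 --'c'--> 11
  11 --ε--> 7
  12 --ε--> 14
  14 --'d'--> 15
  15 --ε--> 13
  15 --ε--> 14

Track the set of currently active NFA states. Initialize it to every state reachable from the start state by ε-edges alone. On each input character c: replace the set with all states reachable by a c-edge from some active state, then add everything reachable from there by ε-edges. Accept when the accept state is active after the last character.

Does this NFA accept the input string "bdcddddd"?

Answer: ACCEPT

Steps:
initial (ε-close {0}): {0}
'b' @ 1: {1,2,3,4,6,8,10}
'd' @ 2: {3,5,6,7,8,9,10,12,14}
'c' @ 3: {7,11,12,14}
'd' @ 4: {13,14,15}  [accepting]
'd' @ 5: {13,14,15}  [accepting]
'd' @ 6: {13,14,15}  [accepting]
'd' @ 7: {13,14,15}  [accepting]
'd' @ 8: {13,14,15}  [accepting]
after full input: {13,14,15}  (accept=13 in)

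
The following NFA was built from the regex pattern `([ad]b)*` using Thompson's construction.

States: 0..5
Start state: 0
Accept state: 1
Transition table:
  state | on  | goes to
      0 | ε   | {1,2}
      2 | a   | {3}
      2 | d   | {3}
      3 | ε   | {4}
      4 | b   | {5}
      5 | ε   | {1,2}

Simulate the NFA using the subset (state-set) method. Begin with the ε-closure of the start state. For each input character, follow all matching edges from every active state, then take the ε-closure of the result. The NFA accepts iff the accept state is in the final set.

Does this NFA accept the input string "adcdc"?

S₀ = ε-closure({0}) = {0,1,2}
'a' @ 1: {3,4}
'd' @ 2: {}  — dead — no transitions
rest 'cdc' ignored (set empty)
end set {} — state 1 not in

Answer: REJECT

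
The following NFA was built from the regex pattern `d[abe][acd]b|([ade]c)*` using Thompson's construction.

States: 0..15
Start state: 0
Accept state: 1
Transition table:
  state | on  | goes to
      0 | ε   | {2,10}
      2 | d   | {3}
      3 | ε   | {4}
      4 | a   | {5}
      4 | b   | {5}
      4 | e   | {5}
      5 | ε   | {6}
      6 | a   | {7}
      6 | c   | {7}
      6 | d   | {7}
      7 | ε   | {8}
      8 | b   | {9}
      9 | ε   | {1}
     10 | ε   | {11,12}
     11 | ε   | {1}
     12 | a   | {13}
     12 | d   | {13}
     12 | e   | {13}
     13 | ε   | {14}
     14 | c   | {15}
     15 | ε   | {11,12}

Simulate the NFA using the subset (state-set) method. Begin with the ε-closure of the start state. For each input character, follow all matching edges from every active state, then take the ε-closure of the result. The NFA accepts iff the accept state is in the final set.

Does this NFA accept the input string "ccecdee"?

initial (ε-close {0}): {0,1,2,10,11,12}
'c' @ 1: {}  — no active states
rest 'cecdee' ignored (set empty)
end set {} — state 1 not in

Answer: REJECT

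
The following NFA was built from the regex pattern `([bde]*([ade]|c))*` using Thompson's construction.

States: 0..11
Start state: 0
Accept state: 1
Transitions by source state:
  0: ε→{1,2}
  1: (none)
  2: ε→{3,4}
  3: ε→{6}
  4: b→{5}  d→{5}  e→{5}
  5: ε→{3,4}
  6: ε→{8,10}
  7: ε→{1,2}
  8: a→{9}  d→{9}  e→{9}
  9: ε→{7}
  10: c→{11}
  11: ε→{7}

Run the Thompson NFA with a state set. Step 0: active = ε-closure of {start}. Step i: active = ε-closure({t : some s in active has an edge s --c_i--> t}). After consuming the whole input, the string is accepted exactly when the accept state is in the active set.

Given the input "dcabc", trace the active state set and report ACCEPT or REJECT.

Answer: ACCEPT

Derivation:
S₀ = ε-closure({0}) = {0,1,2,3,4,6,8,10}
'd' @ 1: {1,2,3,4,5,6,7,8,9,10}  ✓accept
'c' @ 2: {1,2,3,4,6,7,8,10,11}  ✓accept
'a' @ 3: {1,2,3,4,6,7,8,9,10}  ✓accept
'b' @ 4: {3,4,5,6,8,10}
'c' @ 5: {1,2,3,4,6,7,8,10,11}  ✓accept
final: {1,2,3,4,6,7,8,10,11}; accept 1 in set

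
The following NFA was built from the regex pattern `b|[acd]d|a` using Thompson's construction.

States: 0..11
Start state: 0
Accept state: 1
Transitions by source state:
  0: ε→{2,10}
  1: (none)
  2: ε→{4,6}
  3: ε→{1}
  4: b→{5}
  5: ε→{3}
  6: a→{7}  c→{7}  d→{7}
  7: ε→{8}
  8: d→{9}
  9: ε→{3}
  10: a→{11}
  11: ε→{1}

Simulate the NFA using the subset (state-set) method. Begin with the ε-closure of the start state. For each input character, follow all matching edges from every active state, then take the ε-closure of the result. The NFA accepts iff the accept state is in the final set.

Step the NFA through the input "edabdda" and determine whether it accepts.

S₀ = ε-closure({0}) = {0,2,4,6,10}
'e' @ 1: {}  — state set empty
rest 'dabdda' ignored (set empty)
end set {} — state 1 not in

Answer: REJECT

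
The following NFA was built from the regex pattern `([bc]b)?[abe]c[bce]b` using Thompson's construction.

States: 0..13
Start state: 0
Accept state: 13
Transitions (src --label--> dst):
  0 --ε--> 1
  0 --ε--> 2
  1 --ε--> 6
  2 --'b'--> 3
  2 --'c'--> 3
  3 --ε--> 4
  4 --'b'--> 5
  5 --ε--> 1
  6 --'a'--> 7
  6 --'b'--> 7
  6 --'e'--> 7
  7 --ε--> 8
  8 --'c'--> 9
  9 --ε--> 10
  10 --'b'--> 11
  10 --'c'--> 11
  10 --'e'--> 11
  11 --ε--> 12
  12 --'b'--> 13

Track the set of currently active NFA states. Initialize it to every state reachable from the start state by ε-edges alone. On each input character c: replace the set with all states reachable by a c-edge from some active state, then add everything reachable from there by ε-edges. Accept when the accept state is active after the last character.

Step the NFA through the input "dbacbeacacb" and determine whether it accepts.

Answer: REJECT

Steps:
S₀ = ε-closure({0}) = {0,1,2,6}
'd' @ 1: {}  — no active states
rest 'bacbeacacb' ignored (set empty)
end set {} — state 13 not in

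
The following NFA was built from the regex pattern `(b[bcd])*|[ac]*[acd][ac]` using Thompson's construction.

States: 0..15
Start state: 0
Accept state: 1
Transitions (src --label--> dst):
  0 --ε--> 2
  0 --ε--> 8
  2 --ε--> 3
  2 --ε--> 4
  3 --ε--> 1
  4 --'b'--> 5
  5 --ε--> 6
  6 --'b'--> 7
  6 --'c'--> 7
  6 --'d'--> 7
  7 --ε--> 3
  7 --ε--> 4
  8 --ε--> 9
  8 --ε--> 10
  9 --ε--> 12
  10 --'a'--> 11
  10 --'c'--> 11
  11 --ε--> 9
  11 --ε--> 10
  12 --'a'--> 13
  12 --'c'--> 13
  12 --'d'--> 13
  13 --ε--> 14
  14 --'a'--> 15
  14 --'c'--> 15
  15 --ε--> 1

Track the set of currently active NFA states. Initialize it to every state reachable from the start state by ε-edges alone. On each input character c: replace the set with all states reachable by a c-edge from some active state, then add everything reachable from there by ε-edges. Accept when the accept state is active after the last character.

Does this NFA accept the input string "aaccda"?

start: ε-closure({0}) = {0,1,2,3,4,8,9,10,12}
'a' @ 1: {9,10,11,12,13,14}
'a' @ 2: {1,9,10,11,12,13,14,15}  [accepting]
'c' @ 3: {1,9,10,11,12,13,14,15}  [accepting]
'c' @ 4: {1,9,10,11,12,13,14,15}  [accepting]
'd' @ 5: {13,14}
'a' @ 6: {1,15}  [accepting]
final: {1,15}; accept 1 in set

Answer: ACCEPT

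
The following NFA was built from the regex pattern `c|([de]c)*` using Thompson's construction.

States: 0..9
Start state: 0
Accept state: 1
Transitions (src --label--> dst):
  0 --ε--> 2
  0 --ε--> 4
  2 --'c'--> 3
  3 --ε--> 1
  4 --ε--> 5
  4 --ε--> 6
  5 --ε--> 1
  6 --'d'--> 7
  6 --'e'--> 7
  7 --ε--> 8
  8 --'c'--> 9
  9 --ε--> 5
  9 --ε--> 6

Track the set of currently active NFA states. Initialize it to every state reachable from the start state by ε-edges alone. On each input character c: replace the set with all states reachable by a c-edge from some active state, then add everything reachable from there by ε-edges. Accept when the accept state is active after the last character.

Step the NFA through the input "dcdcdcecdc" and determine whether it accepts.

initial (ε-close {0}): {0,1,2,4,5,6}
'd' @ 1: {7,8}
'c' @ 2: {1,5,6,9}  (accept∈set)
'd' @ 3: {7,8}
'c' @ 4: {1,5,6,9}  (accept∈set)
'd' @ 5: {7,8}
'c' @ 6: {1,5,6,9}  (accept∈set)
'e' @ 7: {7,8}
'c' @ 8: {1,5,6,9}  (accept∈set)
'd' @ 9: {7,8}
'c' @ 10: {1,5,6,9}  (accept∈set)
after full input: {1,5,6,9}  (accept=1 in)

Answer: ACCEPT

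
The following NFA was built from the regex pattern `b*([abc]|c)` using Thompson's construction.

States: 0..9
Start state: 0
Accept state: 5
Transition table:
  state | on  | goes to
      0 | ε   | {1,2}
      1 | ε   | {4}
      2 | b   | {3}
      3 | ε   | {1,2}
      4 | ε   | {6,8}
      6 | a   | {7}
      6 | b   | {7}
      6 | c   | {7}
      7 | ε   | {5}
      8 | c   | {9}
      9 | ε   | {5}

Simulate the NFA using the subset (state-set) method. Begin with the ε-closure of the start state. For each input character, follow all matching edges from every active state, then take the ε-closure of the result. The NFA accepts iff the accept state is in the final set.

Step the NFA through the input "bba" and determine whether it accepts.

Answer: ACCEPT

Derivation:
S₀ = ε-closure({0}) = {0,1,2,4,6,8}
'b' @ 1: {1,2,3,4,5,6,7,8}  (accept∈set)
'b' @ 2: {1,2,3,4,5,6,7,8}  (accept∈set)
'a' @ 3: {5,7}  (accept∈set)
end set {5,7} — state 5 in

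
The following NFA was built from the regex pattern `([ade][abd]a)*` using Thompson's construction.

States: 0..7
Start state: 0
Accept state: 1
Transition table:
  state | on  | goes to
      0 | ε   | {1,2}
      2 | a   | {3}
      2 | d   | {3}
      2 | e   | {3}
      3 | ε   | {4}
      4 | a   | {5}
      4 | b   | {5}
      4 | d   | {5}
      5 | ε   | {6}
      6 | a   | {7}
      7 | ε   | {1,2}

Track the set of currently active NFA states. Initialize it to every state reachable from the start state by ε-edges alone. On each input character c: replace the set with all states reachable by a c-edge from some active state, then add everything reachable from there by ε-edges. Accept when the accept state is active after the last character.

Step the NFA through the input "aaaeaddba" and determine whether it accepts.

initial (ε-close {0}): {0,1,2}
'a' @ 1: {3,4}
'a' @ 2: {5,6}
'a' @ 3: {1,2,7}  ✓accept
'e' @ 4: {3,4}
'a' @ 5: {5,6}
'd' @ 6: {}  — dead — no transitions
rest 'dba' ignored (set empty)
final: {}; accept 1 not in set

Answer: REJECT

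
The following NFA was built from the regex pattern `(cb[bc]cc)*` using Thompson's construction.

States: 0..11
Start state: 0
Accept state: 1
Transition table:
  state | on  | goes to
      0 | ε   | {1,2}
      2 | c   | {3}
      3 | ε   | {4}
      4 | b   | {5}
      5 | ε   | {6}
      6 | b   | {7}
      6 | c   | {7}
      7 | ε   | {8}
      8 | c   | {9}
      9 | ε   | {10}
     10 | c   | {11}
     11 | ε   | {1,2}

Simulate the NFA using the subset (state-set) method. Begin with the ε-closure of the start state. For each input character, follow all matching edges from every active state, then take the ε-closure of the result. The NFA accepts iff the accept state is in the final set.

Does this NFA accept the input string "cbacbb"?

start: ε-closure({0}) = {0,1,2}
'c' @ 1: {3,4}
'b' @ 2: {5,6}
'a' @ 3: {}  — dead — no transitions
rest 'cbb' ignored (set empty)
end set {} — state 1 not in

Answer: REJECT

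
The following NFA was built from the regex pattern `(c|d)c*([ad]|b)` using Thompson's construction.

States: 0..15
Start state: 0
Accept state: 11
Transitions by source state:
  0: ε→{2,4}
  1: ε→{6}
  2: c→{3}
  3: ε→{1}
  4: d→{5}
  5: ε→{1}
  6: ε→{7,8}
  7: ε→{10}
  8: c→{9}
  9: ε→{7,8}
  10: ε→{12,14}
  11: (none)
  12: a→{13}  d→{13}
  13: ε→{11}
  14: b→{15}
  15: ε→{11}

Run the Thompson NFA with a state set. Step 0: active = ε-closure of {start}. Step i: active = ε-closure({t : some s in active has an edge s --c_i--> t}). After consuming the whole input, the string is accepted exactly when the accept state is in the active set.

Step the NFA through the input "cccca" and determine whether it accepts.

start: ε-closure({0}) = {0,2,4}
'c' @ 1: {1,3,6,7,8,10,12,14}
'c' @ 2: {7,8,9,10,12,14}
'c' @ 3: {7,8,9,10,12,14}
'c' @ 4: {7,8,9,10,12,14}
'a' @ 5: {11,13}  [accepting]
end set {11,13} — state 11 in

Answer: ACCEPT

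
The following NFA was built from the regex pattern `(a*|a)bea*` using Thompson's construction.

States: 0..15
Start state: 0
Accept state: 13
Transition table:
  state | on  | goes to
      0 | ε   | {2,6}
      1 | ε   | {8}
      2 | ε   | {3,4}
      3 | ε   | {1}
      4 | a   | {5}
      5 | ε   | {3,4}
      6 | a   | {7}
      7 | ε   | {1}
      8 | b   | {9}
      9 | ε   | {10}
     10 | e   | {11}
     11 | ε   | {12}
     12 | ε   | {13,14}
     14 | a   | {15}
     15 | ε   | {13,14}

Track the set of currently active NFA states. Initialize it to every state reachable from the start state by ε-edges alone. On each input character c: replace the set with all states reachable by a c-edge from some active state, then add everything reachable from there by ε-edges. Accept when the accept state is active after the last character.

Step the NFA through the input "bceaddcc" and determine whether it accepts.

Answer: REJECT

Trace:
start: ε-closure({0}) = {0,1,2,3,4,6,8}
'b' @ 1: {9,10}
'c' @ 2: {}  — no active states
rest 'eaddcc' ignored (set empty)
final: {}; accept 13 not in set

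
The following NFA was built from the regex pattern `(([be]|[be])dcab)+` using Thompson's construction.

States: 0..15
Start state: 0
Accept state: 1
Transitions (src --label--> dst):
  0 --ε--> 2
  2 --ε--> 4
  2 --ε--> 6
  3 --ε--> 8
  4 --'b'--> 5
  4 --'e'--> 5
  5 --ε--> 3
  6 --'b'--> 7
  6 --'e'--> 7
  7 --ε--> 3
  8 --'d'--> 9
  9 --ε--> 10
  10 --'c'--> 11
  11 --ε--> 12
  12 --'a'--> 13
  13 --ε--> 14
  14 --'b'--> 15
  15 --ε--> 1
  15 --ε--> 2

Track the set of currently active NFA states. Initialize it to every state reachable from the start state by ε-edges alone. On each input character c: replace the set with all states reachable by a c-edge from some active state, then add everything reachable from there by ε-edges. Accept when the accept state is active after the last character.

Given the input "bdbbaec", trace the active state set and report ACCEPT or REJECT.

start: ε-closure({0}) = {0,2,4,6}
'b' @ 1: {3,5,7,8}
'd' @ 2: {9,10}
'b' @ 3: {}  — state set empty
rest 'baec' ignored (set empty)
final: {}; accept 1 not in set

Answer: REJECT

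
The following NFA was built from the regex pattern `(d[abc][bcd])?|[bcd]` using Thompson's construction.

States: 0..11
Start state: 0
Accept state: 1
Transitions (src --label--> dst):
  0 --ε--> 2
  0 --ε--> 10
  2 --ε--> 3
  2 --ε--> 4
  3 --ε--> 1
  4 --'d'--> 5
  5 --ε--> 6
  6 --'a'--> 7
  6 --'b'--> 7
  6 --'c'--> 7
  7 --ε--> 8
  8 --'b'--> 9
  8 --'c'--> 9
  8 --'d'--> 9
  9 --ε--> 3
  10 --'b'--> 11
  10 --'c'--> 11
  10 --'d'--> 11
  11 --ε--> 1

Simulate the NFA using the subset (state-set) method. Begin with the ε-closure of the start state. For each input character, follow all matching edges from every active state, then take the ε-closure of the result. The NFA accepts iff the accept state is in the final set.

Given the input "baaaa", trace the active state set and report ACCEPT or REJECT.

start: ε-closure({0}) = {0,1,2,3,4,10}
'b' @ 1: {1,11}  [accepting]
'a' @ 2: {}  — dead — no transitions
rest 'aaa' ignored (set empty)
final: {}; accept 1 not in set

Answer: REJECT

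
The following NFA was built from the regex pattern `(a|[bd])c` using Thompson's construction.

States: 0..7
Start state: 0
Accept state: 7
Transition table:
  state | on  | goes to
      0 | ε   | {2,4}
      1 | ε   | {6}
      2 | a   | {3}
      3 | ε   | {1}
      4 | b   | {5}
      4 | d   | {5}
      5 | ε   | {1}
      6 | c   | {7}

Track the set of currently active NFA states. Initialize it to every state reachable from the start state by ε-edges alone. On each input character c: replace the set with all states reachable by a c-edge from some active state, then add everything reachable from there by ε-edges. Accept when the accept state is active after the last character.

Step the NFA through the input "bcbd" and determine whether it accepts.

start: ε-closure({0}) = {0,2,4}
'b' @ 1: {1,5,6}
'c' @ 2: {7}  [accepting]
'b' @ 3: {}  — state set empty
rest 'd' ignored (set empty)
after full input: {}  (accept=7 not in)

Answer: REJECT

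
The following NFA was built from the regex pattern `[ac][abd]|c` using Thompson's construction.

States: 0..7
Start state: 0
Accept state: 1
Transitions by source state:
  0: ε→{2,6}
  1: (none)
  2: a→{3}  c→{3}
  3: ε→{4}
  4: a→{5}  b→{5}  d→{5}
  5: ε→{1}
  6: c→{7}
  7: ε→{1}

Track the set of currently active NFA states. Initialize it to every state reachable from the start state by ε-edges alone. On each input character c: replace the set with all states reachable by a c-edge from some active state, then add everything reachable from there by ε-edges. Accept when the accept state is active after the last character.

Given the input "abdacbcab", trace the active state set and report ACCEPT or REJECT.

Answer: REJECT

Trace:
S₀ = ε-closure({0}) = {0,2,6}
'a' @ 1: {3,4}
'b' @ 2: {1,5}  [accepting]
'd' @ 3: {}  — state set empty
rest 'acbcab' ignored (set empty)
final: {}; accept 1 not in set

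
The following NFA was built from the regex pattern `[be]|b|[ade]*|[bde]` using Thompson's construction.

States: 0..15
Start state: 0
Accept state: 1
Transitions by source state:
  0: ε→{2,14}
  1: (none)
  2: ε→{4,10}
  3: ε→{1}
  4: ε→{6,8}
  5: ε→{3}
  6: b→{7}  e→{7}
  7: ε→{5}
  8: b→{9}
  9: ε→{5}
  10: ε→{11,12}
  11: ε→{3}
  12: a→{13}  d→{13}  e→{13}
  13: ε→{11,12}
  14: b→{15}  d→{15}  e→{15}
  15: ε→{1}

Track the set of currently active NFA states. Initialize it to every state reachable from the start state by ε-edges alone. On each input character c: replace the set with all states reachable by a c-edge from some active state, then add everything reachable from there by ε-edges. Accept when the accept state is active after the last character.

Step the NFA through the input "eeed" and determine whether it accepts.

start: ε-closure({0}) = {0,1,2,3,4,6,8,10,11,12,14}
'e' @ 1: {1,3,5,7,11,12,13,15}  [accepting]
'e' @ 2: {1,3,11,12,13}  [accepting]
'e' @ 3: {1,3,11,12,13}  [accepting]
'd' @ 4: {1,3,11,12,13}  [accepting]
after full input: {1,3,11,12,13}  (accept=1 in)

Answer: ACCEPT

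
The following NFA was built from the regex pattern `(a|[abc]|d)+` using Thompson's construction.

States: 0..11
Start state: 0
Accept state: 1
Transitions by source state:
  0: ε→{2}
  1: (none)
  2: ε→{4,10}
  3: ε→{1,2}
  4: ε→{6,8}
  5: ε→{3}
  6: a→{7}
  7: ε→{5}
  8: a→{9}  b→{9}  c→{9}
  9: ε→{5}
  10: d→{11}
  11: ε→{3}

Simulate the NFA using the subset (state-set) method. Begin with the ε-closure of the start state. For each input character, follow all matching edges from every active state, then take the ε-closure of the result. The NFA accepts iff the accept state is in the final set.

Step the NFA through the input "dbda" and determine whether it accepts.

Answer: ACCEPT

Derivation:
S₀ = ε-closure({0}) = {0,2,4,6,8,10}
'd' @ 1: {1,2,3,4,6,8,10,11}  [accepting]
'b' @ 2: {1,2,3,4,5,6,8,9,10}  [accepting]
'd' @ 3: {1,2,3,4,6,8,10,11}  [accepting]
'a' @ 4: {1,2,3,4,5,6,7,8,9,10}  [accepting]
end set {1,2,3,4,5,6,7,8,9,10} — state 1 in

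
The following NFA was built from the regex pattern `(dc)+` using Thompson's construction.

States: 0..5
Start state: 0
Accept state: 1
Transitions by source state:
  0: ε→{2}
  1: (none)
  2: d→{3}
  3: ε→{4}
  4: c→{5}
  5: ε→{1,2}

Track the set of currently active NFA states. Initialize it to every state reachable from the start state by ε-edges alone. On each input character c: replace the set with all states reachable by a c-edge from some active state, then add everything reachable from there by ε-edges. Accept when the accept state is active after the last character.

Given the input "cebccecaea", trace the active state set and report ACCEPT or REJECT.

initial (ε-close {0}): {0,2}
'c' @ 1: {}  — state set empty
rest 'ebccecaea' ignored (set empty)
after full input: {}  (accept=1 not in)

Answer: REJECT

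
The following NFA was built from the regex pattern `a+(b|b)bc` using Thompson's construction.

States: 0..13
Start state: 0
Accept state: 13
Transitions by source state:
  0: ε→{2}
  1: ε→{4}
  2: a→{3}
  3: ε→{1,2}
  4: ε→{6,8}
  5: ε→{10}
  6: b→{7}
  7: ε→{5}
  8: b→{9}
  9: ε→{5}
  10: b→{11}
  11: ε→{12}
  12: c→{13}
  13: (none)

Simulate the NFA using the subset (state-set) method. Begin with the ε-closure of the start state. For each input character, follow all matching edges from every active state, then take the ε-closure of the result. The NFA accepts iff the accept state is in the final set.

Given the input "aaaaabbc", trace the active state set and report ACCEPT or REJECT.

initial (ε-close {0}): {0,2}
'a' @ 1: {1,2,3,4,6,8}
'a' @ 2: {1,2,3,4,6,8}
'a' @ 3: {1,2,3,4,6,8}
'a' @ 4: {1,2,3,4,6,8}
'a' @ 5: {1,2,3,4,6,8}
'b' @ 6: {5,7,9,10}
'b' @ 7: {11,12}
'c' @ 8: {13}  (accept∈set)
end set {13} — state 13 in

Answer: ACCEPT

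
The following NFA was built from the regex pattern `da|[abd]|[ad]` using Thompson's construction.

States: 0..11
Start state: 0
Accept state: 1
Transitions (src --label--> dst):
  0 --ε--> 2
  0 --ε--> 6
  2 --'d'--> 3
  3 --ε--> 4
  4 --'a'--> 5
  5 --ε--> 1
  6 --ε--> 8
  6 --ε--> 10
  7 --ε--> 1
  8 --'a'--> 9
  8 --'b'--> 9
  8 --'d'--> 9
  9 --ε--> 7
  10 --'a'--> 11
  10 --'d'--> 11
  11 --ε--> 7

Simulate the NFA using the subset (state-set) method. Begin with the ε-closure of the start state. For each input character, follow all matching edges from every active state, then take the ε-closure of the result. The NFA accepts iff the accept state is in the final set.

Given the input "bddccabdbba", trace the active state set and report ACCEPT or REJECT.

start: ε-closure({0}) = {0,2,6,8,10}
'b' @ 1: {1,7,9}  (accept∈set)
'd' @ 2: {}  — no active states
rest 'dccabdbba' ignored (set empty)
end set {} — state 1 not in

Answer: REJECT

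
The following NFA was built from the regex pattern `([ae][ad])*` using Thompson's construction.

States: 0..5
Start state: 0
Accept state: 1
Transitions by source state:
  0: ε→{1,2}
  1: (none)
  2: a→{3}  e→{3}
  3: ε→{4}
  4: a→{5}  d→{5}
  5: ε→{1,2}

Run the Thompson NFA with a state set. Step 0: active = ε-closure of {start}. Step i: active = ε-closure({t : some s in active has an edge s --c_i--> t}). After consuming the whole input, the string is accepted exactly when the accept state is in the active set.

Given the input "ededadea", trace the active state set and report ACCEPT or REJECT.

Answer: ACCEPT

Derivation:
S₀ = ε-closure({0}) = {0,1,2}
'e' @ 1: {3,4}
'd' @ 2: {1,2,5}  ✓accept
'e' @ 3: {3,4}
'd' @ 4: {1,2,5}  ✓accept
'a' @ 5: {3,4}
'd' @ 6: {1,2,5}  ✓accept
'e' @ 7: {3,4}
'a' @ 8: {1,2,5}  ✓accept
end set {1,2,5} — state 1 in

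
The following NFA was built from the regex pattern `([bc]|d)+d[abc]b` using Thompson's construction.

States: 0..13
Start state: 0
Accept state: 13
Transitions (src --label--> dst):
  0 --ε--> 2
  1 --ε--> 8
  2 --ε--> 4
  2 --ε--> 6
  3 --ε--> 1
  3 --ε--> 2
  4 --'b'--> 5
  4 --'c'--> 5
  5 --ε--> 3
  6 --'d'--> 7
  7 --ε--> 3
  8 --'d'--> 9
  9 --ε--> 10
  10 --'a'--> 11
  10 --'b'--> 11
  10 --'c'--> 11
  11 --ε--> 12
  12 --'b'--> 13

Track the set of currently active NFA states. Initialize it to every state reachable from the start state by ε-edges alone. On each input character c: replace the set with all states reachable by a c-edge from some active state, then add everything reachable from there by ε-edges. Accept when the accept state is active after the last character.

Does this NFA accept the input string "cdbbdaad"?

initial (ε-close {0}): {0,2,4,6}
'c' @ 1: {1,2,3,4,5,6,8}
'd' @ 2: {1,2,3,4,6,7,8,9,10}
'b' @ 3: {1,2,3,4,5,6,8,11,12}
'b' @ 4: {1,2,3,4,5,6,8,13}  [accepting]
'd' @ 5: {1,2,3,4,6,7,8,9,10}
'a' @ 6: {11,12}
'a' @ 7: {}  — dead — no transitions
rest 'd' ignored (set empty)
after full input: {}  (accept=13 not in)

Answer: REJECT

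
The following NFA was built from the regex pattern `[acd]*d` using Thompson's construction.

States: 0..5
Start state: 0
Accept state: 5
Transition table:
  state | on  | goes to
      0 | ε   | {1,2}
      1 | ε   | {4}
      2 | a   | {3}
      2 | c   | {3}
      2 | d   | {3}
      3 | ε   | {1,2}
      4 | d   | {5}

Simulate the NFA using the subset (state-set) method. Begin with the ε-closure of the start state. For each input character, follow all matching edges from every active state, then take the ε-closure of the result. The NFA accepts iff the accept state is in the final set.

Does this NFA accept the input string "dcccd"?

initial (ε-close {0}): {0,1,2,4}
'd' @ 1: {1,2,3,4,5}  (accept∈set)
'c' @ 2: {1,2,3,4}
'c' @ 3: {1,2,3,4}
'c' @ 4: {1,2,3,4}
'd' @ 5: {1,2,3,4,5}  (accept∈set)
final: {1,2,3,4,5}; accept 5 in set

Answer: ACCEPT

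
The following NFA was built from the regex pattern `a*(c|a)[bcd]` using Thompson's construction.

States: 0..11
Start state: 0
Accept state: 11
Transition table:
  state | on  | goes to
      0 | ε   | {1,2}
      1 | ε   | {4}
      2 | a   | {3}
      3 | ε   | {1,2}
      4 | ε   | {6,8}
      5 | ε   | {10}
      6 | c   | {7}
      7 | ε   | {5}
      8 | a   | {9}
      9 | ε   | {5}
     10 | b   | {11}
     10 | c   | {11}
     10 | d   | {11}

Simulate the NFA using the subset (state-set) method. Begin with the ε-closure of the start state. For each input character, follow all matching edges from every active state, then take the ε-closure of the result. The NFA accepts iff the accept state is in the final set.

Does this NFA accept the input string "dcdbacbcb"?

Answer: REJECT

Derivation:
initial (ε-close {0}): {0,1,2,4,6,8}
'd' @ 1: {}  — no active states
rest 'cdbacbcb' ignored (set empty)
end set {} — state 11 not in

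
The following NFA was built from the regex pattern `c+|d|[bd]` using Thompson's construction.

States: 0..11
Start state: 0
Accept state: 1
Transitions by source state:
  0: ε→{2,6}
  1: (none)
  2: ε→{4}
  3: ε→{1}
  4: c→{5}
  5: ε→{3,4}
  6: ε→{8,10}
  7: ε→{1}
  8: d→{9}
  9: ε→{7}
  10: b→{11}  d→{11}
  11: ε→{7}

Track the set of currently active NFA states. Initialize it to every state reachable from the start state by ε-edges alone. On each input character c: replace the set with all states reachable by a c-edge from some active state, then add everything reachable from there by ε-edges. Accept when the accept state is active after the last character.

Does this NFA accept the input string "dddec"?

Answer: REJECT

Derivation:
start: ε-closure({0}) = {0,2,4,6,8,10}
'd' @ 1: {1,7,9,11}  [accepting]
'd' @ 2: {}  — no active states
rest 'dec' ignored (set empty)
final: {}; accept 1 not in set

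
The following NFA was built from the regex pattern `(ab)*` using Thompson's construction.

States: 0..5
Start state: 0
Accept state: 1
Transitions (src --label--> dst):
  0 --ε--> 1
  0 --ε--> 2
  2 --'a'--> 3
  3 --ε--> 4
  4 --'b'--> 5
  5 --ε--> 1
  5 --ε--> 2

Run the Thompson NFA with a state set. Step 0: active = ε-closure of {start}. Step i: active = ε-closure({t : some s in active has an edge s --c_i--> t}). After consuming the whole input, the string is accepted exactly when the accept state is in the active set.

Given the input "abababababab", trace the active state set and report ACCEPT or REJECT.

start: ε-closure({0}) = {0,1,2}
'a' @ 1: {3,4}
'b' @ 2: {1,2,5}  (accept∈set)
'a' @ 3: {3,4}
'b' @ 4: {1,2,5}  (accept∈set)
'a' @ 5: {3,4}
'b' @ 6: {1,2,5}  (accept∈set)
'a' @ 7: {3,4}
'b' @ 8: {1,2,5}  (accept∈set)
'a' @ 9: {3,4}
'b' @ 10: {1,2,5}  (accept∈set)
'a' @ 11: {3,4}
'b' @ 12: {1,2,5}  (accept∈set)
end set {1,2,5} — state 1 in

Answer: ACCEPT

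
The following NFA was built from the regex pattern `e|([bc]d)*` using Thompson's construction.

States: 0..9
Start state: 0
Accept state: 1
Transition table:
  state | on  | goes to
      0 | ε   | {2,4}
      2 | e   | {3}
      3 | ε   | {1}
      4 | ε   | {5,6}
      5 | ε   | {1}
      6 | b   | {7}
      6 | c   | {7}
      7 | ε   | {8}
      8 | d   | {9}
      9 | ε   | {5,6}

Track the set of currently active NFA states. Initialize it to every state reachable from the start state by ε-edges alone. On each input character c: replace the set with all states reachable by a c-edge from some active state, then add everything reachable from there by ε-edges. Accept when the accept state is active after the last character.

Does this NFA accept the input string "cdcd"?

Answer: ACCEPT

Steps:
start: ε-closure({0}) = {0,1,2,4,5,6}
'c' @ 1: {7,8}
'd' @ 2: {1,5,6,9}  ✓accept
'c' @ 3: {7,8}
'd' @ 4: {1,5,6,9}  ✓accept
final: {1,5,6,9}; accept 1 in set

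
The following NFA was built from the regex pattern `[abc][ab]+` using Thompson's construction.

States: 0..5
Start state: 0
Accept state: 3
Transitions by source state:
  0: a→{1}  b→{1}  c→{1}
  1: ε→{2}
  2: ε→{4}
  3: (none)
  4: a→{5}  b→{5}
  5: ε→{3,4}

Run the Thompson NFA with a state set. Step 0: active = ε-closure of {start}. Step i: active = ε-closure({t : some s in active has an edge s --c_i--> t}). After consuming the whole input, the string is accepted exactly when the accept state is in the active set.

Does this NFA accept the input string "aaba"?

initial (ε-close {0}): {0}
'a' @ 1: {1,2,4}
'a' @ 2: {3,4,5}  [accepting]
'b' @ 3: {3,4,5}  [accepting]
'a' @ 4: {3,4,5}  [accepting]
final: {3,4,5}; accept 3 in set

Answer: ACCEPT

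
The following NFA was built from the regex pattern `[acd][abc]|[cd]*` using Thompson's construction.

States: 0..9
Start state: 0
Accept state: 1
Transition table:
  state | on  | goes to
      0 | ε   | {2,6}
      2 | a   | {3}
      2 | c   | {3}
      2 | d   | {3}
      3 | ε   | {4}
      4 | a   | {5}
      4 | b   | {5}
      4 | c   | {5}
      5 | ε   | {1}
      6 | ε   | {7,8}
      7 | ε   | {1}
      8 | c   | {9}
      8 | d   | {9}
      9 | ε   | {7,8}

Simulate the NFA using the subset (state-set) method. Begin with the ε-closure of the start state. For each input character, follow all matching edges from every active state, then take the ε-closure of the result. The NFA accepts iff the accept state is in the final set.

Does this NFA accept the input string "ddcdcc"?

Answer: ACCEPT

Derivation:
start: ε-closure({0}) = {0,1,2,6,7,8}
'd' @ 1: {1,3,4,7,8,9}  ✓accept
'd' @ 2: {1,7,8,9}  ✓accept
'c' @ 3: {1,7,8,9}  ✓accept
'd' @ 4: {1,7,8,9}  ✓accept
'c' @ 5: {1,7,8,9}  ✓accept
'c' @ 6: {1,7,8,9}  ✓accept
end set {1,7,8,9} — state 1 in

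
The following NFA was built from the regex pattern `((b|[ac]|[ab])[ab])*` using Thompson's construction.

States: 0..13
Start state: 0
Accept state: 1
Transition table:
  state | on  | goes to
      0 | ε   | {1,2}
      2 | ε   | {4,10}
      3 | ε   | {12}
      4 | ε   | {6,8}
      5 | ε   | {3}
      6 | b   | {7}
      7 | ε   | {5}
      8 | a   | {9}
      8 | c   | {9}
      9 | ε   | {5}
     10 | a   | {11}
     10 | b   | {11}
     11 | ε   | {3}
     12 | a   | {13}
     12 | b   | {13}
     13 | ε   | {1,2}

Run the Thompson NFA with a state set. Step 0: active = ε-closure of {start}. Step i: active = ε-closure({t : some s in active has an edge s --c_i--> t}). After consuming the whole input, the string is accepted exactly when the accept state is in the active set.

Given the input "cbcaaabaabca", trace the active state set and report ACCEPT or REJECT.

Answer: ACCEPT

Trace:
S₀ = ε-closure({0}) = {0,1,2,4,6,8,10}
'c' @ 1: {3,5,9,12}
'b' @ 2: {1,2,4,6,8,10,13}  [accepting]
'c' @ 3: {3,5,9,12}
'a' @ 4: {1,2,4,6,8,10,13}  [accepting]
'a' @ 5: {3,5,9,11,12}
'a' @ 6: {1,2,4,6,8,10,13}  [accepting]
'b' @ 7: {3,5,7,11,12}
'a' @ 8: {1,2,4,6,8,10,13}  [accepting]
'a' @ 9: {3,5,9,11,12}
'b' @ 10: {1,2,4,6,8,10,13}  [accepting]
'c' @ 11: {3,5,9,12}
'a' @ 12: {1,2,4,6,8,10,13}  [accepting]
end set {1,2,4,6,8,10,13} — state 1 in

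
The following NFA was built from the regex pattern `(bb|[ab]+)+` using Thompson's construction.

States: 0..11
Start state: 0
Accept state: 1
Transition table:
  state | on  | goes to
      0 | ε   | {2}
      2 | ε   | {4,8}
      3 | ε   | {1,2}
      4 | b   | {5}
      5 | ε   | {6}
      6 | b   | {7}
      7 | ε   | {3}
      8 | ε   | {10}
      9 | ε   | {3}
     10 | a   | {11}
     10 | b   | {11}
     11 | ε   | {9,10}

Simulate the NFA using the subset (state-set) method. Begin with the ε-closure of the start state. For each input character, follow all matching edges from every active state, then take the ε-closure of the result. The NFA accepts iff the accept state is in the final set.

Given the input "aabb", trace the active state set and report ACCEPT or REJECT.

start: ε-closure({0}) = {0,2,4,8,10}
'a' @ 1: {1,2,3,4,8,9,10,11}  (accept∈set)
'a' @ 2: {1,2,3,4,8,9,10,11}  (accept∈set)
'b' @ 3: {1,2,3,4,5,6,8,9,10,11}  (accept∈set)
'b' @ 4: {1,2,3,4,5,6,7,8,9,10,11}  (accept∈set)
after full input: {1,2,3,4,5,6,7,8,9,10,11}  (accept=1 in)

Answer: ACCEPT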